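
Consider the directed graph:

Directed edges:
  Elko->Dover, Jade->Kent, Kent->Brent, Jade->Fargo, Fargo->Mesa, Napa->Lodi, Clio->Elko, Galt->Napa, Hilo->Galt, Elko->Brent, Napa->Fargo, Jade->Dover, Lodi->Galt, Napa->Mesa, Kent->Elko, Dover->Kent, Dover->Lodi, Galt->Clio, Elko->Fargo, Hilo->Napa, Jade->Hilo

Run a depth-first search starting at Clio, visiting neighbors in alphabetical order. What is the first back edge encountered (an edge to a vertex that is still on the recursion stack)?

DFS from Clio (visiting neighbors in alphabetical order); mark gray on enter, black on exit:
Clio gray
  Elko gray
    Brent gray
    Brent black
    Dover gray
      Kent gray
        Kent→Brent: Brent black — skip
        Kent→Elko: Elko is gray → back edge
First back edge: Kent → Elko.

Kent→Elko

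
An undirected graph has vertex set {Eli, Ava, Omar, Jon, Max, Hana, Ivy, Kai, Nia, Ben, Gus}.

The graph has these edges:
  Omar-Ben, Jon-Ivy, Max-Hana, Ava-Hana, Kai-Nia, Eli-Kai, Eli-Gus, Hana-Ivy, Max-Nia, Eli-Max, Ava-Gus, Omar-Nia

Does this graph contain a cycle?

Yes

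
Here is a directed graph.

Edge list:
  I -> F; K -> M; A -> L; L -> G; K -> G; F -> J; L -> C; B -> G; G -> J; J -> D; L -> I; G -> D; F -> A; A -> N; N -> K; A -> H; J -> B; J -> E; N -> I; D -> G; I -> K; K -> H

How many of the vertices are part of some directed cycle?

A vertex is on a directed cycle iff it belongs to a strongly connected component of size ≥ 2 (or has a self-loop).
The vertices on cycles are {A, B, D, F, G, I, J, L, N} — 9 in total.

9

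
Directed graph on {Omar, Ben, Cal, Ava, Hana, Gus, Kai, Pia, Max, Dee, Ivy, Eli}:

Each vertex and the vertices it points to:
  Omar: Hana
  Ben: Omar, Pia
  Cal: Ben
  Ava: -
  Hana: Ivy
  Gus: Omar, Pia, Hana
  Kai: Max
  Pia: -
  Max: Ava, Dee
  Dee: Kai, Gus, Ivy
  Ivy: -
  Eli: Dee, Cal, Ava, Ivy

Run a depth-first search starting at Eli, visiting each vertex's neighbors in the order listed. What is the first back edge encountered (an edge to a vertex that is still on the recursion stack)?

DFS from Eli (visiting each vertex's neighbors in the order listed); mark gray on enter, black on exit:
Eli gray
  Dee gray
    Kai gray
      Max gray
        Ava gray
        Ava black
        Max→Dee: Dee is gray → back edge
First back edge: Max → Dee.

Max->Dee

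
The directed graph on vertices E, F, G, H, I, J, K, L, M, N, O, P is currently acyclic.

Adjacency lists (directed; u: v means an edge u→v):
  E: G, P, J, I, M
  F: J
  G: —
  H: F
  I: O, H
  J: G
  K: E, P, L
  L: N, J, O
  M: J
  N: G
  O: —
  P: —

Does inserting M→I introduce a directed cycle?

No

Adding M→I creates a cycle iff I can already reach M.
Explore from I: no path reaches M. The graph stays acyclic.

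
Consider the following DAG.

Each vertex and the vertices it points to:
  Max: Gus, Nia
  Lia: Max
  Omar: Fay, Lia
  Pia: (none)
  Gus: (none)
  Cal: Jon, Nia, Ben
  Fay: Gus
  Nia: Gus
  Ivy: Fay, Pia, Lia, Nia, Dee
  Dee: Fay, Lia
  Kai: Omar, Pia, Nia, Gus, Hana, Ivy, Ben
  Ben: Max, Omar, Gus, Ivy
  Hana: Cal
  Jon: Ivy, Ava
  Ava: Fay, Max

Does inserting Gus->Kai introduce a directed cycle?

Adding Gus→Kai creates a cycle iff Kai can already reach Gus.
Path from Kai: Kai → Gus.
So Kai → … → Gus → Kai is a cycle.

Yes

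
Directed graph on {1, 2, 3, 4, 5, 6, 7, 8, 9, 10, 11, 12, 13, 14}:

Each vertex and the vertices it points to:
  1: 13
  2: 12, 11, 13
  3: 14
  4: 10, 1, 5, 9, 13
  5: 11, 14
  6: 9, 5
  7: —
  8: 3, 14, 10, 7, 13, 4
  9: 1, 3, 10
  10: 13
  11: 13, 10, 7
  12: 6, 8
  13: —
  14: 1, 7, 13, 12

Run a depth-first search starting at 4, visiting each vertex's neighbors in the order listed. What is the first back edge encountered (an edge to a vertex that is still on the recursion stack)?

3->14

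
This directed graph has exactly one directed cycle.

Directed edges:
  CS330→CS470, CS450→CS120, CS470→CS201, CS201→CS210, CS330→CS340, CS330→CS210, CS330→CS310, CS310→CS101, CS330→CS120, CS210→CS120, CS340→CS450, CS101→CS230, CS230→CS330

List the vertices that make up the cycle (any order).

DFS with gray/black marking from CS330:
CS330 gray
  CS120 gray
  CS120 black
  CS310 gray
    CS101 gray
      CS230 gray
        CS230→CS330: CS330 is gray → back edge
Back edge closes the cycle CS330 → CS310 → CS101 → CS230 → CS330; its vertices are {CS101, CS230, CS310, CS330}.

CS101, CS230, CS310, CS330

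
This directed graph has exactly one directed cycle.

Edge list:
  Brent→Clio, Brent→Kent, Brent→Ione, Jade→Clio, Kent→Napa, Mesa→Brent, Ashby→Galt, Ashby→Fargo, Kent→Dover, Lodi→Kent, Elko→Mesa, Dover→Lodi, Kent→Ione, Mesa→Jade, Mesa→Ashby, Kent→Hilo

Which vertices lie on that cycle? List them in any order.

Kent, Lodi, Dover

DFS with gray/black marking from Kent:
Kent gray
  Napa gray
  Napa black
  Ione gray
  Ione black
  Hilo gray
  Hilo black
  Dover gray
    Lodi gray
      Lodi→Kent: Kent is gray → back edge
Back edge closes the cycle Kent → Dover → Lodi → Kent; its vertices are {Kent, Lodi, Dover}.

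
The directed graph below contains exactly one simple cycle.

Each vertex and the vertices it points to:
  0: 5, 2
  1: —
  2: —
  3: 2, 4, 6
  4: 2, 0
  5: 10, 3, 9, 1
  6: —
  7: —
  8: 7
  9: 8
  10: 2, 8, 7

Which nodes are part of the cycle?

DFS with gray/black marking from 5:
5 gray
  10 gray
    2 gray
    2 black
    8 gray
      7 gray
      7 black
    8 black
    10→7: 7 black — skip
  10 black
  3 gray
    3→2: 2 black — skip
    4 gray
      4→2: 2 black — skip
      0 gray
        0→5: 5 is gray → back edge
Back edge closes the cycle 5 → 3 → 4 → 0 → 5; its vertices are {0, 3, 4, 5}.

0, 3, 4, 5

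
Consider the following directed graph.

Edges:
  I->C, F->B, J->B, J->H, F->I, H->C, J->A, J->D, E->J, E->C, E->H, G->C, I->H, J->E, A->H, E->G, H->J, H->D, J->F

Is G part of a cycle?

No

G lies on a cycle iff there is a path from G back to itself.
Exploring from G, it never reaches itself; equivalently, its strongly connected component is a singleton.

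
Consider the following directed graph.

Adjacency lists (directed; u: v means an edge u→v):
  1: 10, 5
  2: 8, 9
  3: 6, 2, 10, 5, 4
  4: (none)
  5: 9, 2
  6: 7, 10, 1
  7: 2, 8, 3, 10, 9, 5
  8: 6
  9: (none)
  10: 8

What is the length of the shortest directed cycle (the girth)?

3

For each vertex v, BFS finds the shortest path from v back to v.
The shortest such closed walk is 3 → 6 → 7 → 3, length 3.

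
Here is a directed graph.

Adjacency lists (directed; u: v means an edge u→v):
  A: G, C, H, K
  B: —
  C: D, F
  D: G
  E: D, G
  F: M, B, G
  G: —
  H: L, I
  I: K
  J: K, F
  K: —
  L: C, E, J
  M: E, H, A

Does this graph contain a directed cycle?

DFS with white/gray/black marking, starting from M:
M gray
  E gray
    D gray
      G gray
      G black
    D black
    E→G: G black — skip
  E black
  H gray
    L gray
      C gray
        C→D: D black — skip
        F gray
          F→M: M is gray → back edge
Back edge found, so a cycle exists: M → H → L → C → F → M.

Yes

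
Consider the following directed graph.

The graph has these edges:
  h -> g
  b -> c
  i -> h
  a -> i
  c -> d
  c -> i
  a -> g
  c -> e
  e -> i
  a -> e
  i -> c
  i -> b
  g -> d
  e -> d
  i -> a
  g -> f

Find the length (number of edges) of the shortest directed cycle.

2

For each vertex v, BFS finds the shortest path from v back to v.
The shortest such closed walk is i → a → i, length 2.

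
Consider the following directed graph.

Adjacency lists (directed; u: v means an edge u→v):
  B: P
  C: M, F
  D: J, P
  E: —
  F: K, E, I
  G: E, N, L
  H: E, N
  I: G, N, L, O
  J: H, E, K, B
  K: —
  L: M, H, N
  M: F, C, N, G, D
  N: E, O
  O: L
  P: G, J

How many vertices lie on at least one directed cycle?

13

A vertex is on a directed cycle iff it belongs to a strongly connected component of size ≥ 2 (or has a self-loop).
The vertices on cycles are {B, C, D, F, G, H, I, J, L, M, N, O, P} — 13 in total.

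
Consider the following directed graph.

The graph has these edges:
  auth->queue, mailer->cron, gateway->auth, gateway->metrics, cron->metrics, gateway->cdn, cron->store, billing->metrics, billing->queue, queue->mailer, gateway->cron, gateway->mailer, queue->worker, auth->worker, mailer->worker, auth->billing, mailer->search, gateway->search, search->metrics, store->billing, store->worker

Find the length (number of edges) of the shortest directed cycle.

For each vertex v, BFS finds the shortest path from v back to v.
The shortest such closed walk is queue → mailer → cron → store → billing → queue, length 5.

5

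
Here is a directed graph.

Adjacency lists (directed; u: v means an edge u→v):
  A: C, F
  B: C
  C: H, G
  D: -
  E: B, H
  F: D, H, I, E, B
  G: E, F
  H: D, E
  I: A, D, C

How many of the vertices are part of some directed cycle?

A vertex is on a directed cycle iff it belongs to a strongly connected component of size ≥ 2 (or has a self-loop).
The vertices on cycles are {A, B, C, E, F, G, H, I} — 8 in total.

8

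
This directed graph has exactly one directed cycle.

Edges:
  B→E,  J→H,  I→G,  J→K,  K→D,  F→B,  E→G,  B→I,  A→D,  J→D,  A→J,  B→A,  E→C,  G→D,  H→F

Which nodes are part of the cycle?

A, B, F, H, J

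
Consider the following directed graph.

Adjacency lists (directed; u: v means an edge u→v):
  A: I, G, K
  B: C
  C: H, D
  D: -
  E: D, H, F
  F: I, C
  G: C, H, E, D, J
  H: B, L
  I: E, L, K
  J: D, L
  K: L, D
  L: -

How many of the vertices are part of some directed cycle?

A vertex is on a directed cycle iff it belongs to a strongly connected component of size ≥ 2 (or has a self-loop).
The vertices on cycles are {B, C, E, F, H, I} — 6 in total.

6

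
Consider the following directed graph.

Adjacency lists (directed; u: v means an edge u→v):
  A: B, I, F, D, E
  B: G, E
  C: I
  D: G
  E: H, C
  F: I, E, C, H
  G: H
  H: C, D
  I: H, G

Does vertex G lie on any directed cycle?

G is on a cycle iff G can reach itself via ≥1 edge.
G → H → D → G — yes.

Yes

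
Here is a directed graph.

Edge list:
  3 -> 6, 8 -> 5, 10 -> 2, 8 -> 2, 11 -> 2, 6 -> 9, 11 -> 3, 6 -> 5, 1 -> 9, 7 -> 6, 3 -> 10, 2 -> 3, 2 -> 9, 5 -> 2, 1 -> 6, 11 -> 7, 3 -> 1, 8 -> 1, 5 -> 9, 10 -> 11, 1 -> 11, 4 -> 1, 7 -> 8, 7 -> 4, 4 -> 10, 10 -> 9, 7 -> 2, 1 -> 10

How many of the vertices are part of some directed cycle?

10

A vertex is on a directed cycle iff it belongs to a strongly connected component of size ≥ 2 (or has a self-loop).
The vertices on cycles are {1, 2, 3, 4, 5, 6, 7, 8, 10, 11} — 10 in total.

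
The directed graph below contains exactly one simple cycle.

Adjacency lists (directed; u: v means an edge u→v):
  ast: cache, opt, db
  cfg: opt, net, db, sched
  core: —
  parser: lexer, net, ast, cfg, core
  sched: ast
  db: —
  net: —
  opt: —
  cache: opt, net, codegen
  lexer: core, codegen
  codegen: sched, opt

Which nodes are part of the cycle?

ast, cache, sched, codegen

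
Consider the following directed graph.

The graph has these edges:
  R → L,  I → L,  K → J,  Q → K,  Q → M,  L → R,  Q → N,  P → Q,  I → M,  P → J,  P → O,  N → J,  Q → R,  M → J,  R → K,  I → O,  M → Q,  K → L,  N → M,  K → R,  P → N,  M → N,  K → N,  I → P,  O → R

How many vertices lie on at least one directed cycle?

A vertex is on a directed cycle iff it belongs to a strongly connected component of size ≥ 2 (or has a self-loop).
The vertices on cycles are {K, L, M, N, Q, R} — 6 in total.

6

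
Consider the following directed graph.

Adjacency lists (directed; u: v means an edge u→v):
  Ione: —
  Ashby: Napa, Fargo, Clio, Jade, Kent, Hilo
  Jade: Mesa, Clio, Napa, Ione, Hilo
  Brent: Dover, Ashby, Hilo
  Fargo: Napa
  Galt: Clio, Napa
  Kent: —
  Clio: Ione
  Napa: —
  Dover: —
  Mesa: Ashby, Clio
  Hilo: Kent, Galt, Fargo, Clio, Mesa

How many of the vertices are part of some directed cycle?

A vertex is on a directed cycle iff it belongs to a strongly connected component of size ≥ 2 (or has a self-loop).
The vertices on cycles are {Hilo, Jade, Mesa, Ashby} — 4 in total.

4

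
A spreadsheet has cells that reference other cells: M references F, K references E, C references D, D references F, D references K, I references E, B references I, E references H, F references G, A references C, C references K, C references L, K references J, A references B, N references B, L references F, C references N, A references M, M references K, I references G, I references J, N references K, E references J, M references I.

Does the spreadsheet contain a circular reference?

DFS with white/gray/black marking, starting from N:
N gray
  B gray
    I gray
      J gray
      J black
      G gray
      G black
      E gray
        E→J: J black — skip
        H gray
        H black
      E black
    I black
  B black
  K gray
    K→J: J black — skip
    K→E: E black — skip
  K black
N black
A gray
  C gray
    D gray
      F gray
        F→G: G black — skip
      F black
      D→K: K black — skip
    D black
    C→K: K black — skip
    C→N: N black — skip
    L gray
      L→F: F black — skip
    L black
  C black
  M gray
    M→F: F black — skip
    M→I: I black — skip
    M→K: K black — skip
  M black
  A→B: B black — skip
A black
Every edge goes to a white or black vertex — no back edge, so the graph is acyclic.

No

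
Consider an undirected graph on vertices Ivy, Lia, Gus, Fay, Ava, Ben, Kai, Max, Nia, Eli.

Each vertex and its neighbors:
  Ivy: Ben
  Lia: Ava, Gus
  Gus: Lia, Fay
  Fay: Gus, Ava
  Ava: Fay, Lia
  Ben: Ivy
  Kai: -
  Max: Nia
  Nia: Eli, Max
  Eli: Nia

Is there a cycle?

Yes

DFS, tracking each vertex's parent; an edge to a visited non-parent vertex closes a cycle.
Start from Lia:
visit Lia (parent –)
  visit Ava (parent Lia)
    visit Fay (parent Ava)
      visit Gus (parent Fay)
        Gus–Lia: Lia visited and ≠ parent → cycle
Cycle: Lia – Ava – Fay – Gus – Lia.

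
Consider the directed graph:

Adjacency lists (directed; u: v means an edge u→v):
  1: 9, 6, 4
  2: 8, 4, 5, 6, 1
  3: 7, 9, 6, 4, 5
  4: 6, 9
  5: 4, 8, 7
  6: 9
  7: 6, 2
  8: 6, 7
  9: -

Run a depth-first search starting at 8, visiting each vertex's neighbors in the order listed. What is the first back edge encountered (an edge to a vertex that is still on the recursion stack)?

DFS from 8 (visiting each vertex's neighbors in the order listed); mark gray on enter, black on exit:
8 gray
  6 gray
    9 gray
    9 black
  6 black
  7 gray
    7→6: 6 black — skip
    2 gray
      2→8: 8 is gray → back edge
First back edge: 2 → 8.

2→8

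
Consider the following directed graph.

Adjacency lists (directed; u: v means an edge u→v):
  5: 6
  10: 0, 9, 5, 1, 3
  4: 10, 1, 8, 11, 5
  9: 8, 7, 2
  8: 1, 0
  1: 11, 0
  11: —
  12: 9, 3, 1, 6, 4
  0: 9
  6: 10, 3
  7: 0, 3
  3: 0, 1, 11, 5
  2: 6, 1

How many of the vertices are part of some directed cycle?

10

A vertex is on a directed cycle iff it belongs to a strongly connected component of size ≥ 2 (or has a self-loop).
The vertices on cycles are {0, 1, 2, 3, 5, 6, 7, 8, 9, 10} — 10 in total.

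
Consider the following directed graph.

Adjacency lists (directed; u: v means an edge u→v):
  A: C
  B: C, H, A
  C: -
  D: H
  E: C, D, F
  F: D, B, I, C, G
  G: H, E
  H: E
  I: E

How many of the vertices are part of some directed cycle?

7

A vertex is on a directed cycle iff it belongs to a strongly connected component of size ≥ 2 (or has a self-loop).
The vertices on cycles are {B, D, E, F, G, H, I} — 7 in total.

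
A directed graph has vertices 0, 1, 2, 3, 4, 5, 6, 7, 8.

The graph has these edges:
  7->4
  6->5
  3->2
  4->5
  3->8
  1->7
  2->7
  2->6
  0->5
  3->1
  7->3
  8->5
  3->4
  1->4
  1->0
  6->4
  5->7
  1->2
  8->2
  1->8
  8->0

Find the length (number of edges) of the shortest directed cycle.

For each vertex v, BFS finds the shortest path from v back to v.
The shortest such closed walk is 3 → 1 → 7 → 3, length 3.

3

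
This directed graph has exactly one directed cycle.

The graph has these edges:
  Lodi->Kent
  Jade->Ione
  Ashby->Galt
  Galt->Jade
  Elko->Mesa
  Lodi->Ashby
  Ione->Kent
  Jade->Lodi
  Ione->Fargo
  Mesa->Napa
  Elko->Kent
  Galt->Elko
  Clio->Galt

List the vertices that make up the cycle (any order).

DFS with gray/black marking from Galt:
Galt gray
  Jade gray
    Lodi gray
      Ashby gray
        Ashby→Galt: Galt is gray → back edge
Back edge closes the cycle Galt → Jade → Lodi → Ashby → Galt; its vertices are {Galt, Jade, Lodi, Ashby}.

Galt, Jade, Lodi, Ashby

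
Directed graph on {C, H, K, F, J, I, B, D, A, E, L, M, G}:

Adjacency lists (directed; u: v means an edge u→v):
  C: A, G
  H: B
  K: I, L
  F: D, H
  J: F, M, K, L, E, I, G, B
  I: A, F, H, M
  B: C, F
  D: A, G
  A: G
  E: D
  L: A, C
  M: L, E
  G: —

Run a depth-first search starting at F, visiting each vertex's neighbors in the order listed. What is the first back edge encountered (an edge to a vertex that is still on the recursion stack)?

DFS from F (visiting each vertex's neighbors in the order listed); mark gray on enter, black on exit:
F gray
  D gray
    A gray
      G gray
      G black
    A black
    D→G: G black — skip
  D black
  H gray
    B gray
      C gray
        C→A: A black — skip
        C→G: G black — skip
      C black
      B→F: F is gray → back edge
First back edge: B → F.

B->F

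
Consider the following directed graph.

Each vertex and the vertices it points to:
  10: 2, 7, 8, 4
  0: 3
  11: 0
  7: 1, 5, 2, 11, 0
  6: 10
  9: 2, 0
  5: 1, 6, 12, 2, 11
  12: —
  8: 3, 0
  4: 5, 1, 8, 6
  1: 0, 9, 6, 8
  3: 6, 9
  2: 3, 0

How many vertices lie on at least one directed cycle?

12

A vertex is on a directed cycle iff it belongs to a strongly connected component of size ≥ 2 (or has a self-loop).
The vertices on cycles are {0, 1, 2, 3, 4, 5, 6, 7, 8, 9, 10, 11} — 12 in total.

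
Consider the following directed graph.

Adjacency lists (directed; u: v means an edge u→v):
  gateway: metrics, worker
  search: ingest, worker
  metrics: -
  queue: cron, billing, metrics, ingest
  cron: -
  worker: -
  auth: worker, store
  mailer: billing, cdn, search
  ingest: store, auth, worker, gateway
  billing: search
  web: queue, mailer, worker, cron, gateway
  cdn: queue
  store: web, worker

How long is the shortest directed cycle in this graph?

For each vertex v, BFS finds the shortest path from v back to v.
The shortest such closed walk is web → queue → ingest → store → web, length 4.

4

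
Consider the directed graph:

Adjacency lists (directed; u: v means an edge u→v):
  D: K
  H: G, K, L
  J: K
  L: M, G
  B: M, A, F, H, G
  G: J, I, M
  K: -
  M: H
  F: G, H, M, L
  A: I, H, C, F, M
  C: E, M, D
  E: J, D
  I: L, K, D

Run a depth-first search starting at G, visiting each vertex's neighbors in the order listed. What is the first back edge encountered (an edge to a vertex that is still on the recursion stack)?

DFS from G (visiting each vertex's neighbors in the order listed); mark gray on enter, black on exit:
G gray
  J gray
    K gray
    K black
  J black
  I gray
    L gray
      M gray
        H gray
          H→G: G is gray → back edge
First back edge: H → G.

H→G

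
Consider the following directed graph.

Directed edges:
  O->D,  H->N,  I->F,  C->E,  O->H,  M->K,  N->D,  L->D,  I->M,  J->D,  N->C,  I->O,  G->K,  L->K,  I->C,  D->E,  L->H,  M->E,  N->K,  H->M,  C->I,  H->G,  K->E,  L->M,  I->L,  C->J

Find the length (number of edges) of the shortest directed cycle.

For each vertex v, BFS finds the shortest path from v back to v.
The shortest such closed walk is I → C → I, length 2.

2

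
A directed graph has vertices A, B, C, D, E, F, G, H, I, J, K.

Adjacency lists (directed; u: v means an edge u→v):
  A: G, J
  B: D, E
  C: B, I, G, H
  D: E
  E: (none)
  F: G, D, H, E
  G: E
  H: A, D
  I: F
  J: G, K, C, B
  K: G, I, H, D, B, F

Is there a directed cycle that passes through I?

Yes

I is on a cycle iff I can reach itself via ≥1 edge.
I → F → H → A → J → K → I — yes.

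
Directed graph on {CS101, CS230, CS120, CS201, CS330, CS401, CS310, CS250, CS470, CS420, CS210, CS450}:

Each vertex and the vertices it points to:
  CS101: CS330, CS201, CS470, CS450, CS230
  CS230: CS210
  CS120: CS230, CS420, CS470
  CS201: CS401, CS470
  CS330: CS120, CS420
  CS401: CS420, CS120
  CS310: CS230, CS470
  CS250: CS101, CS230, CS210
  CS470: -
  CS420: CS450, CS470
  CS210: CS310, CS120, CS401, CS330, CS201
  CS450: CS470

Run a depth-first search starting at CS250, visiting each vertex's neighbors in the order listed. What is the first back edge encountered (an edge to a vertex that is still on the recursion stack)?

CS310→CS230

DFS from CS250 (visiting each vertex's neighbors in the order listed); mark gray on enter, black on exit:
CS250 gray
  CS101 gray
    CS330 gray
      CS120 gray
        CS230 gray
          CS210 gray
            CS310 gray
              CS310→CS230: CS230 is gray → back edge
First back edge: CS310 → CS230.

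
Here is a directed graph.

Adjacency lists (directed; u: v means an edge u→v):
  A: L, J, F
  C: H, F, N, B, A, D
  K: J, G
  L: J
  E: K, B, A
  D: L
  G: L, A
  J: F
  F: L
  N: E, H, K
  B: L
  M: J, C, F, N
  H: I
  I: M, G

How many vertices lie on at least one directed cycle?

8

A vertex is on a directed cycle iff it belongs to a strongly connected component of size ≥ 2 (or has a self-loop).
The vertices on cycles are {C, F, H, I, J, L, M, N} — 8 in total.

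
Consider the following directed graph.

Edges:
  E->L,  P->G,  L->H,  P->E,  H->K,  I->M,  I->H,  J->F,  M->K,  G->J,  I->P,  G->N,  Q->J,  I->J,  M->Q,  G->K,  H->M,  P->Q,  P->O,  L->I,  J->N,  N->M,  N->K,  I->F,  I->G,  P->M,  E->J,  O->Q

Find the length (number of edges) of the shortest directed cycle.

4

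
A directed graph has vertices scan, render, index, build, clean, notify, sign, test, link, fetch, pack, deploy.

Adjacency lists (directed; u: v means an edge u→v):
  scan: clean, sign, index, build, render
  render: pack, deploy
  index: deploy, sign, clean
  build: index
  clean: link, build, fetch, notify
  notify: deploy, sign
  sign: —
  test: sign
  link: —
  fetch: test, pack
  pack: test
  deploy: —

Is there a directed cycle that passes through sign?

sign lies on a cycle iff there is a path from sign back to itself.
Exploring from sign, it never reaches itself; equivalently, its strongly connected component is a singleton.

No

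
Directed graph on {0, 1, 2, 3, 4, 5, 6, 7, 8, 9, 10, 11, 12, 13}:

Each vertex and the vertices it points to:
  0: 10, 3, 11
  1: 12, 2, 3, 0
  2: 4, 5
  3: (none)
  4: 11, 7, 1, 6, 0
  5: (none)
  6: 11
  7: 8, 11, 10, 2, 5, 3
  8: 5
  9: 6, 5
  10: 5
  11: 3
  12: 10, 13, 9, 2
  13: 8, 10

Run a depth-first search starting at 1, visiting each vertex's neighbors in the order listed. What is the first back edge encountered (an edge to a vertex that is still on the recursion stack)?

7→2

DFS from 1 (visiting each vertex's neighbors in the order listed); mark gray on enter, black on exit:
1 gray
  12 gray
    10 gray
      5 gray
      5 black
    10 black
    13 gray
      8 gray
        8→5: 5 black — skip
      8 black
      13→10: 10 black — skip
    13 black
    9 gray
      6 gray
        11 gray
          3 gray
          3 black
        11 black
      6 black
      9→5: 5 black — skip
    9 black
    2 gray
      4 gray
        4→11: 11 black — skip
        7 gray
          7→8: 8 black — skip
          7→11: 11 black — skip
          7→10: 10 black — skip
          7→2: 2 is gray → back edge
First back edge: 7 → 2.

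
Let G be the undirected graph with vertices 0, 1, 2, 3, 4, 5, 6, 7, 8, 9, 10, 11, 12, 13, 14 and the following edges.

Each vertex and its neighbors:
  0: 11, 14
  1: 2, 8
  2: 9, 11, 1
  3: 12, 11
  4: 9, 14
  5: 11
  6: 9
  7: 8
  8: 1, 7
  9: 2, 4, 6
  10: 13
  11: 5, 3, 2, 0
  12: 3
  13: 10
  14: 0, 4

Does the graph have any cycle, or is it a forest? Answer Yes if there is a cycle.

DFS, tracking each vertex's parent; an edge to a visited non-parent vertex closes a cycle.
Start from 13:
visit 13 (parent –)
  visit 10 (parent 13)
    10–13: parent, skip
visit 0 (parent –)
  visit 11 (parent 0)
    visit 5 (parent 11)
      5–11: parent, skip
    visit 3 (parent 11)
      visit 12 (parent 3)
        12–3: parent, skip
      3–11: parent, skip
    visit 2 (parent 11)
      visit 9 (parent 2)
        9–2: parent, skip
        visit 4 (parent 9)
          4–9: parent, skip
          visit 14 (parent 4)
            14–0: 0 visited and ≠ parent → cycle
Cycle: 0 – 11 – 2 – 9 – 4 – 14 – 0.

Yes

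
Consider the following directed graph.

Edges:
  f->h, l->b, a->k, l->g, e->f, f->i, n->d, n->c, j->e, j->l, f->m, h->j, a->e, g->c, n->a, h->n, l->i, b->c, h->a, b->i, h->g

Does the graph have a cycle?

DFS with white/gray/black marking, starting from k:
k gray
k black
b gray
  i gray
  i black
  c gray
  c black
b black
g gray
  g→c: c black — skip
g black
d gray
d black
a gray
  a→k: k black — skip
  e gray
    f gray
      f→i: i black — skip
      m gray
      m black
      h gray
        j gray
          l gray
            l→b: b black — skip
            l→i: i black — skip
            l→g: g black — skip
          l black
          j→e: e is gray → back edge
Back edge found, so a cycle exists: e → f → h → j → e.

Yes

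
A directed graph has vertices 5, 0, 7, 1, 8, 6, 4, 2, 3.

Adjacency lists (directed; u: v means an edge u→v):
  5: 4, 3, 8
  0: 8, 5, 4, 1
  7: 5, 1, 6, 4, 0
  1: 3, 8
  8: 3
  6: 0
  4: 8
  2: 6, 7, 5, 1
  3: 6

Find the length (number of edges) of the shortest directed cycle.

4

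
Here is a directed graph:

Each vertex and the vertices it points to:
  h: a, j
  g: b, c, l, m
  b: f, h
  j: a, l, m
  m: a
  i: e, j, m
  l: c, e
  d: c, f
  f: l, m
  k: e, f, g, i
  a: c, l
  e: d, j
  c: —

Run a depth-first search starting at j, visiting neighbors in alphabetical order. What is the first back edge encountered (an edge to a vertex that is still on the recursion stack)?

DFS from j (visiting neighbors in alphabetical order); mark gray on enter, black on exit:
j gray
  a gray
    c gray
    c black
    l gray
      l→c: c black — skip
      e gray
        d gray
          d→c: c black — skip
          f gray
            f→l: l is gray → back edge
First back edge: f → l.

f->l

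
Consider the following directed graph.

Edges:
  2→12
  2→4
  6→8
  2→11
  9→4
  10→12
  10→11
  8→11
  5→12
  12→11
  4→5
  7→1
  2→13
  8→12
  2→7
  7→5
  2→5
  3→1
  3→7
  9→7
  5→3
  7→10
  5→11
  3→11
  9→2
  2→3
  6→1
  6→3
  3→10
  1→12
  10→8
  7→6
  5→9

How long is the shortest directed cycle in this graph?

3

For each vertex v, BFS finds the shortest path from v back to v.
The shortest such closed walk is 9 → 4 → 5 → 9, length 3.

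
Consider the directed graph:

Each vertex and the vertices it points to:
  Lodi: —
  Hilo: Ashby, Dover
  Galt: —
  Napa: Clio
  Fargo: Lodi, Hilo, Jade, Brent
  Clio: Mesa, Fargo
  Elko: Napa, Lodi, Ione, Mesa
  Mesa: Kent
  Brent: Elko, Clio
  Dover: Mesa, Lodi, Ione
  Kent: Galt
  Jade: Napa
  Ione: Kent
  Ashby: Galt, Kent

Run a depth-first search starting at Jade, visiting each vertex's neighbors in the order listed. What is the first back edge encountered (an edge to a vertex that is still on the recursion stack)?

Fargo->Jade

DFS from Jade (visiting each vertex's neighbors in the order listed); mark gray on enter, black on exit:
Jade gray
  Napa gray
    Clio gray
      Mesa gray
        Kent gray
          Galt gray
          Galt black
        Kent black
      Mesa black
      Fargo gray
        Lodi gray
        Lodi black
        Hilo gray
          Ashby gray
            Ashby→Galt: Galt black — skip
            Ashby→Kent: Kent black — skip
          Ashby black
          Dover gray
            Dover→Mesa: Mesa black — skip
            Dover→Lodi: Lodi black — skip
            Ione gray
              Ione→Kent: Kent black — skip
            Ione black
          Dover black
        Hilo black
        Fargo→Jade: Jade is gray → back edge
First back edge: Fargo → Jade.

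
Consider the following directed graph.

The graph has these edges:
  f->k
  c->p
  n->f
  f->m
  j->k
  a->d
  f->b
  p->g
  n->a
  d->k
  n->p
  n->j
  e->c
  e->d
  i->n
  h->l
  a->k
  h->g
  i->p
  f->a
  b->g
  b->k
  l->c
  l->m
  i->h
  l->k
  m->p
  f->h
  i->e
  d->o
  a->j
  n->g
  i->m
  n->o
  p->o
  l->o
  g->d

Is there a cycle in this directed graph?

DFS with white/gray/black marking, starting from j:
j gray
  k gray
  k black
j black
a gray
  a→j: j black — skip
  a→k: k black — skip
  d gray
    d→k: k black — skip
    o gray
    o black
  d black
a black
b gray
  b→k: k black — skip
  g gray
    g→d: d black — skip
  g black
b black
c gray
  p gray
    p→g: g black — skip
    p→o: o black — skip
  p black
c black
e gray
  e→d: d black — skip
  e→c: c black — skip
e black
f gray
  m gray
    m→p: p black — skip
  m black
  h gray
    h→g: g black — skip
    l gray
      l→o: o black — skip
      l→k: k black — skip
      l→c: c black — skip
      l→m: m black — skip
    l black
  h black
  f→b: b black — skip
  f→k: k black — skip
  f→a: a black — skip
f black
i gray
  i→h: h black — skip
  i→p: p black — skip
  n gray
    n→a: a black — skip
    n→p: p black — skip
    n→o: o black — skip
    n→g: g black — skip
    n→j: j black — skip
    n→f: f black — skip
  n black
  i→e: e black — skip
  i→m: m black — skip
i black
Every edge goes to a white or black vertex — no back edge, so the graph is acyclic.

No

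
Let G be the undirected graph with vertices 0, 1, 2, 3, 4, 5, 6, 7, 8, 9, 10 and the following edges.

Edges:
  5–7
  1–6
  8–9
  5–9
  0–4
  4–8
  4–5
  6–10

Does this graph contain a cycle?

Yes

DFS, tracking each vertex's parent; an edge to a visited non-parent vertex closes a cycle.
Start from 8:
visit 8 (parent –)
  visit 9 (parent 8)
    visit 5 (parent 9)
      5–9: parent, skip
      visit 7 (parent 5)
        7–5: parent, skip
      visit 4 (parent 5)
        visit 0 (parent 4)
          0–4: parent, skip
        4–8: 8 visited and ≠ parent → cycle
Cycle: 8 – 9 – 5 – 4 – 8.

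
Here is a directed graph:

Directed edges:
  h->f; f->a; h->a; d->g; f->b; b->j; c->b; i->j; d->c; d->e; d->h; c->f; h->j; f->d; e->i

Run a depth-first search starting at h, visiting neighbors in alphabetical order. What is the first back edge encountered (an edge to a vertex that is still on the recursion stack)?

DFS from h (visiting neighbors in alphabetical order); mark gray on enter, black on exit:
h gray
  a gray
  a black
  f gray
    f→a: a black — skip
    b gray
      j gray
      j black
    b black
    d gray
      c gray
        c→b: b black — skip
        c→f: f is gray → back edge
First back edge: c → f.

c→f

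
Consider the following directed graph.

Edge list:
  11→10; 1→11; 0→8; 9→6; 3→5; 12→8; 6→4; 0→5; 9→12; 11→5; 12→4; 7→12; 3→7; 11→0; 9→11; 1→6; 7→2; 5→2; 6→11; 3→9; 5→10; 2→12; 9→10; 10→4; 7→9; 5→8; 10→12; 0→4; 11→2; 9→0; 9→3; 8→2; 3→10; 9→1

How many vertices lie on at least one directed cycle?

6

A vertex is on a directed cycle iff it belongs to a strongly connected component of size ≥ 2 (or has a self-loop).
The vertices on cycles are {2, 3, 7, 8, 9, 12} — 6 in total.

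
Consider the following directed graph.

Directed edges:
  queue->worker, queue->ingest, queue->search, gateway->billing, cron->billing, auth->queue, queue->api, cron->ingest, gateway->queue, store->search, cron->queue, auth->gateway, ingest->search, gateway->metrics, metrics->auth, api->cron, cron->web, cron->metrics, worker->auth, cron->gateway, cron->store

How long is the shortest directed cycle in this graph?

For each vertex v, BFS finds the shortest path from v back to v.
The shortest such closed walk is cron → queue → api → cron, length 3.

3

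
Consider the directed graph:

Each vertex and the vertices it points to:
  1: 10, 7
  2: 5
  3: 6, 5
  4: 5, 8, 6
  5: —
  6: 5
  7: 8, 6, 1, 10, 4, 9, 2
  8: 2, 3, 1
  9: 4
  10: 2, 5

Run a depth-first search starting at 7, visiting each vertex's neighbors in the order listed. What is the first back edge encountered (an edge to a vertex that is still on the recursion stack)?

1->7

DFS from 7 (visiting each vertex's neighbors in the order listed); mark gray on enter, black on exit:
7 gray
  8 gray
    2 gray
      5 gray
      5 black
    2 black
    3 gray
      6 gray
        6→5: 5 black — skip
      6 black
      3→5: 5 black — skip
    3 black
    1 gray
      10 gray
        10→2: 2 black — skip
        10→5: 5 black — skip
      10 black
      1→7: 7 is gray → back edge
First back edge: 1 → 7.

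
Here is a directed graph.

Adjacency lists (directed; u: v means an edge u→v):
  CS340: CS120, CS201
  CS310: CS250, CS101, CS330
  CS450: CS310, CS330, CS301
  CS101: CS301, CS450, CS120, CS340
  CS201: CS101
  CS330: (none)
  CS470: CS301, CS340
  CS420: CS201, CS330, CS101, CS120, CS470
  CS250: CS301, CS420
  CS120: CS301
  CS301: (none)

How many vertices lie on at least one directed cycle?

8

A vertex is on a directed cycle iff it belongs to a strongly connected component of size ≥ 2 (or has a self-loop).
The vertices on cycles are {CS101, CS201, CS250, CS310, CS340, CS420, CS450, CS470} — 8 in total.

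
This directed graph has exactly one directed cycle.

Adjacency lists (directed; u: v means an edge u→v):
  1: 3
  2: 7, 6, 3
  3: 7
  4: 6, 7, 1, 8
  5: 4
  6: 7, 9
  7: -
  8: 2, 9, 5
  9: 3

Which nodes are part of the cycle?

4, 5, 8

DFS with gray/black marking from 4:
4 gray
  6 gray
    7 gray
    7 black
    9 gray
      3 gray
        3→7: 7 black — skip
      3 black
    9 black
  6 black
  4→7: 7 black — skip
  1 gray
    1→3: 3 black — skip
  1 black
  8 gray
    2 gray
      2→7: 7 black — skip
      2→6: 6 black — skip
      2→3: 3 black — skip
    2 black
    8→9: 9 black — skip
    5 gray
      5→4: 4 is gray → back edge
Back edge closes the cycle 4 → 8 → 5 → 4; its vertices are {4, 5, 8}.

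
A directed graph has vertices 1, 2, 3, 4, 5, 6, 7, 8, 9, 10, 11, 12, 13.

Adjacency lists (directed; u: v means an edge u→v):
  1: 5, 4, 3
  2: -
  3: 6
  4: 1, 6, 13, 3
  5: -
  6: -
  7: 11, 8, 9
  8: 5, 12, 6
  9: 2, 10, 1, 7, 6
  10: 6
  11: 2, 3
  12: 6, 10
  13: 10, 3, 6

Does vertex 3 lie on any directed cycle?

3 lies on a cycle iff there is a path from 3 back to itself.
Exploring from 3, it never reaches itself; equivalently, its strongly connected component is a singleton.

No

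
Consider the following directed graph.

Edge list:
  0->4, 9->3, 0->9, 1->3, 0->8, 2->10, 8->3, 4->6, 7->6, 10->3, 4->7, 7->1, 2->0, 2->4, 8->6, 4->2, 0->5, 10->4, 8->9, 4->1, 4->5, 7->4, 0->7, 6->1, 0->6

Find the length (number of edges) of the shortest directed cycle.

For each vertex v, BFS finds the shortest path from v back to v.
The shortest such closed walk is 2 → 4 → 2, length 2.

2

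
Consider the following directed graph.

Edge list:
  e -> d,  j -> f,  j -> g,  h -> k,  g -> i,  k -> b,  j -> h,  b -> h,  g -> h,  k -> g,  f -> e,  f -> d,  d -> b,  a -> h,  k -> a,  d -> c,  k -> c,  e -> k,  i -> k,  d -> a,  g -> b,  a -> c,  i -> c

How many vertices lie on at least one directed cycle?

6

A vertex is on a directed cycle iff it belongs to a strongly connected component of size ≥ 2 (or has a self-loop).
The vertices on cycles are {a, b, g, h, i, k} — 6 in total.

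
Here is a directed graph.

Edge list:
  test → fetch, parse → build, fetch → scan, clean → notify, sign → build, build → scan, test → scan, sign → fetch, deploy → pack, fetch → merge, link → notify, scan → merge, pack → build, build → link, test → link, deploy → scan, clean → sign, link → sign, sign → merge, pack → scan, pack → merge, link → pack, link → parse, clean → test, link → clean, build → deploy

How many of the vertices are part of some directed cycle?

8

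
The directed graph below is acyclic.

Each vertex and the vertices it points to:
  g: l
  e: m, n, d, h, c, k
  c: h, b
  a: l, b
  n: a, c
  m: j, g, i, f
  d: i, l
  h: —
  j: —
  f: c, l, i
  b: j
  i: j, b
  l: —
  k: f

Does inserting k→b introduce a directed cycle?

Adding k→b creates a cycle iff b can already reach k.
Explore from b: no path reaches k. The graph stays acyclic.

No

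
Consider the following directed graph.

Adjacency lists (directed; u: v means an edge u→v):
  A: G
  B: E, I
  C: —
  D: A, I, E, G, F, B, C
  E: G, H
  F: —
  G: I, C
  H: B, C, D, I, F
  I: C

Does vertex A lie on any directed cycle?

A lies on a cycle iff there is a path from A back to itself.
Exploring from A, it never reaches itself; equivalently, its strongly connected component is a singleton.

No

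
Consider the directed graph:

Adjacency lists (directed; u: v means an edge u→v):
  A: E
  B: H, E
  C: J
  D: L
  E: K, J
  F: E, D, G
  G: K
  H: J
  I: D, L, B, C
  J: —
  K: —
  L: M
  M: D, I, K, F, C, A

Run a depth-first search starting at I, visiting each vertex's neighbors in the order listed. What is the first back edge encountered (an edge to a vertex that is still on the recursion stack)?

DFS from I (visiting each vertex's neighbors in the order listed); mark gray on enter, black on exit:
I gray
  D gray
    L gray
      M gray
        M→D: D is gray → back edge
First back edge: M → D.

M→D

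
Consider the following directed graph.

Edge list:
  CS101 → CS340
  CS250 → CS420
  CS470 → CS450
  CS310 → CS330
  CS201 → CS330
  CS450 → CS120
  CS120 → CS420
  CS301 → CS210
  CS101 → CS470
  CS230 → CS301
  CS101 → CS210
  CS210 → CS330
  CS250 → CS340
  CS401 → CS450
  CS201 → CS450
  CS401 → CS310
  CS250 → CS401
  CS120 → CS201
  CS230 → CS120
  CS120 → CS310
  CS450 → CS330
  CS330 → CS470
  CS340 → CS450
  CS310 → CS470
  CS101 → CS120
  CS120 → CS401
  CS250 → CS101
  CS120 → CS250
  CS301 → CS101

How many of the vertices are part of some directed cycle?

11

A vertex is on a directed cycle iff it belongs to a strongly connected component of size ≥ 2 (or has a self-loop).
The vertices on cycles are {CS101, CS120, CS201, CS210, CS250, CS310, CS330, CS340, CS401, CS450, CS470} — 11 in total.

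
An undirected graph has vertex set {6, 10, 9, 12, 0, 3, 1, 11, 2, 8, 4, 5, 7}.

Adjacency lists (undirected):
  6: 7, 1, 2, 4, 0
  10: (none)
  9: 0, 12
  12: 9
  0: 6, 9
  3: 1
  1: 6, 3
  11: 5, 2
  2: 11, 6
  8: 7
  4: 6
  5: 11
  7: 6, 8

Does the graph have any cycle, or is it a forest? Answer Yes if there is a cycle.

DFS, tracking each vertex's parent; an edge to a visited non-parent vertex closes a cycle.
Start from 2:
visit 2 (parent –)
  visit 11 (parent 2)
    visit 5 (parent 11)
      5–11: parent, skip
    11–2: parent, skip
  visit 6 (parent 2)
    visit 7 (parent 6)
      7–6: parent, skip
      visit 8 (parent 7)
        8–7: parent, skip
    visit 1 (parent 6)
      1–6: parent, skip
      visit 3 (parent 1)
        3–1: parent, skip
    6–2: parent, skip
    visit 4 (parent 6)
      4–6: parent, skip
    visit 0 (parent 6)
      0–6: parent, skip
      visit 9 (parent 0)
        9–0: parent, skip
        visit 12 (parent 9)
          12–9: parent, skip
visit 10 (parent –)
No non-parent visited neighbor found — the graph is a forest.

No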